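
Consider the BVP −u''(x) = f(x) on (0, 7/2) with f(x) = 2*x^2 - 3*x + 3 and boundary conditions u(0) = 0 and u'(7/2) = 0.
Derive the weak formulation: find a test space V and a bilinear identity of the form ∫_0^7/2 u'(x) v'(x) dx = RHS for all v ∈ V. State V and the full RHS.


V = {v ∈ H^1(0, 7/2) : v(0) = 0} (test functions vanish at x = 0 where u is specified); weak form: ∫_0^7/2 u'v' dx = ∫_0^7/2 (2*x^2 - 3*x + 3) v dx for all v ∈ V.

Multiply both sides by a test function v and integrate from 0 to 7/2:
  ∫_0^7/2 −u''(x) v(x) dx = ∫_0^7/2 f(x) v(x) dx.
Integrate the LHS by parts once:
  ∫_0^7/2 −u'' v dx = −[u'(x) v(x)]_0^7/2 + ∫_0^7/2 u'(x) v'(x) dx.
Thus ∫_0^7/2 u'(x) v'(x) dx = ∫_0^7/2 f(x) v(x) dx + [u'(x) v(x)]_0^7/2.
Choose V so that boundary terms are either known or forced to vanish.
Mixed BC: u(0) = 0 (Dirichlet) and u'(7/2) = 0 (Neumann). Define V = {v ∈ H^1(0, 7/2) : v(0) = 0}. Then [u' v]_0^7/2 = u'(7/2)·v(7/2) − u'(0)·0 = 0.
Weak formulation: find u (satisfying any essential BC) such that ∫_0^7/2 u'(x) v'(x) dx = ∫_0^7/2 f v dx for all v ∈ V (Dirichlet at 0 absorbed into V; the Neumann datum at x = 7/2 is zero, so no boundary term remains).
Substituting f(x) = 2*x^2 - 3*x + 3, the right-hand side is ∫_0^7/2 (2*x^2 - 3*x + 3) v dx.


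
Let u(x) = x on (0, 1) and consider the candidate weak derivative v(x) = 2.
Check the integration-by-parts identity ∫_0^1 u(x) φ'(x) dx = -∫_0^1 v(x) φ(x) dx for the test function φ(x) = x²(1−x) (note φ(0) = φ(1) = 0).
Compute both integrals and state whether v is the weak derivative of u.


LHS = -1/12, RHS = -1/6. No, v is not the weak derivative of u.

u(x) = x, classical derivative u'(x) = 1.
φ(x) = x²(1−x), so φ'(x) = x*(2 - 3*x).
Note φ(0) = φ(1) = 0, so the boundary term u·φ vanishes.
LHS = ∫_0^1 u(x) φ'(x) dx = ∫_0^1 (-3*x^3 + 2*x^2) dx. Term by term:
  ∫_0^1 -3*x^3 dx = -3/4;  ∫_0^1 2*x^2 dx = 2/3.
Sum: -3/4 + 2/3 = -1/12.
So LHS = -1/12.
∫_0^1 v(x) φ(x) dx = ∫_0^1 (-2*x^3 + 2*x^2) dx. Term by term:
  ∫_0^1 -2*x^3 dx = -1/2;  ∫_0^1 2*x^2 dx = 2/3.
Sum: -1/2 + 2/3 = 1/6.
So RHS = -∫_0^1 v(x) φ(x) dx = -1/6.
LHS − RHS = 1/12 ≠ 0, so the identity fails.
(For a valid weak derivative the identity must hold for EVERY test function, in particular this one. The failure shows v is NOT the weak derivative of u.)
Correct weak derivative would be u'(x) = 1.


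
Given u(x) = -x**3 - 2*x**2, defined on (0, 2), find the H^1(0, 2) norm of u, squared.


||u||_{H^1}^2 = 29696/105

The H^1 norm (squared) on an interval (0, L) is
  ||u||_{H^1}^2 = ∫_0^L u(x)^2 dx + ∫_0^L u'(x)^2 dx.
Compute u'(x) = -3*x**2 - 4*x.
Then u(x)^2 = x**6 + 4*x**5 + 4*x**4 and u'(x)^2 = 9*x**4 + 24*x**3 + 16*x**2.
Integrate each monomial from 0 to 2 using ∫_0^2 c·x^n dx = c·2^(n+1)/(n+1):
  ∫_0^2 u(x)^2 dx = ∫_0^2 (x^6 + 4*x^5 + 4*x^4) dx. Term by term:
    ∫_0^2 x^6 dx = 128/7;  ∫_0^2 4*x^5 dx = 128/3;  ∫_0^2 4*x^4 dx = 128/5.
  Sum: 128/7 + 128/3 + 128/5 = 9088/105.
  ∫_0^2 u'(x)^2 dx = ∫_0^2 (9*x^4 + 24*x^3 + 16*x^2) dx. Term by term:
    ∫_0^2 9*x^4 dx = 288/5;  ∫_0^2 24*x^3 dx = 96;  ∫_0^2 16*x^2 dx = 128/3.
  Sum: 288/5 + 96 + 128/3 = 2944/15.
Adding: ||u||_{H^1}^2 = 9088/105 + 2944/15 = 29696/105.


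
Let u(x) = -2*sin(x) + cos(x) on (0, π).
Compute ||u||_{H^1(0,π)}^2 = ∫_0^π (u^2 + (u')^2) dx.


||u||_{H^1(0,π)}^2 = 5*π

u'(x) = -sin(x) - 2*cos(x).
Expand u² and (u')² and integrate term by term on (0, π), using: for integers n ≥ 1, ∫_0^π sin²(nx) dx = ∫_0^π cos²(nx) dx = π/2; for n ≠ n', ∫_0^π sin(nx)sin(n'x) dx = ∫_0^π cos(nx)cos(n'x) dx = 0; and by product-to-sum, ∫_0^π sin(nx)cos(n'x) dx = ½∫_0^π [sin((n+n')x) + sin((n−n')x)] dx, which is 0 when n+n' is even and 2n/(n²−n'²) when n+n' is odd (it need not vanish on (0, π)).
  u² squared terms: (-2)²·∫sin(x)² dx = 4·π/2 = 2*π;  (1)²·∫cos(x)² dx = 1·π/2 = π/2.
  u² cross terms: 2·(-2)·(1)·∫sin(x)·cos(x) dx = -4·(0) = 0.
  So ∫_0^π u² dx = 2*π + π/2 + 0 = 5*π/2.
  (u')² squared terms: (-1)²·∫sin(x)² dx = 1·π/2 = π/2;  (-2)²·∫cos(x)² dx = 4·π/2 = 2*π.
  (u')² cross terms: 2·(-1)·(-2)·∫sin(x)·cos(x) dx = 4·(0) = 0.
  So ∫_0^π (u')² dx = π/2 + 2*π + 0 = 5*π/2.
||u||_{H^1}^2 = (5*π/2) + (5*π/2) = 5*π.


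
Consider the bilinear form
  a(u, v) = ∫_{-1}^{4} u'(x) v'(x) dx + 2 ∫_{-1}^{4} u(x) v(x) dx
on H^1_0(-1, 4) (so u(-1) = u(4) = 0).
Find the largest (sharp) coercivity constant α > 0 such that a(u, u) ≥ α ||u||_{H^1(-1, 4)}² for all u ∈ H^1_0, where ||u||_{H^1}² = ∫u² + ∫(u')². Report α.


α = 1

Coercivity of a(·,·) on H^1_0(-1, 4) means a(u, u) ≥ α ||u||_{H^1}² for every u ∈ H^1_0.
The interval has length L = 5, and Poincaré/coercivity depend only on L. Here a(u, u) = ∫(u')² + (2)·∫u².
Here c = 2 ≥ 1, so a(u,u) = ∫(u')² + c∫u² ≥ ∫(u')² + ∫u² = ||u||_{H^1}², i.e. α = 1 works. No larger α is possible: a(u,u) ≥ α||u||_{H^1}² means (1−α)∫(u')² ≥ (α−c)∫u², and for the modes u_n = sin(nπ(x−x₀)/L) (x₀ the left endpoint) one has ∫u_n²/∫(u_n')² = (L/(nπ))² → 0, so a(u_n,u_n)/||u_n||_{H^1}² → 1. Hence the optimal constant is α = 1.
Therefore α = 1.


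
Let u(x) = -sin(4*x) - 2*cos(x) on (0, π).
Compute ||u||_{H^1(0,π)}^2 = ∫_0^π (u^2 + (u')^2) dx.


||u||_{H^1(0,π)}^2 = 64/15 + 25*π/2

u'(x) = 2*sin(x) - 4*cos(4*x).
Expand u² and (u')² and integrate term by term on (0, π), using: for integers n ≥ 1, ∫_0^π sin²(nx) dx = ∫_0^π cos²(nx) dx = π/2; for n ≠ n', ∫_0^π sin(nx)sin(n'x) dx = ∫_0^π cos(nx)cos(n'x) dx = 0; and by product-to-sum, ∫_0^π sin(nx)cos(n'x) dx = ½∫_0^π [sin((n+n')x) + sin((n−n')x)] dx, which is 0 when n+n' is even and 2n/(n²−n'²) when n+n' is odd (it need not vanish on (0, π)).
  u² squared terms: (-1)²·∫sin(4x)² dx = 1·π/2 = π/2;  (-2)²·∫cos(x)² dx = 4·π/2 = 2*π.
  u² cross terms: 2·(-1)·(-2)·∫sin(4x)·cos(x) dx = 4·(8/15) = 32/15.
  So ∫_0^π u² dx = π/2 + 2*π + 32/15 = 32/15 + 5*π/2.
  (u')² squared terms: (-4)²·∫cos(4x)² dx = 16·π/2 = 8*π;  (2)²·∫sin(x)² dx = 4·π/2 = 2*π.
  (u')² cross terms: 2·(-4)·(2)·∫cos(4x)·sin(x) dx = -16·(-2/15) = 32/15.
  So ∫_0^π (u')² dx = 8*π + 2*π + 32/15 = 32/15 + 10*π.
||u||_{H^1}^2 = (32/15 + 5*π/2) + (32/15 + 10*π) = 64/15 + 25*π/2.


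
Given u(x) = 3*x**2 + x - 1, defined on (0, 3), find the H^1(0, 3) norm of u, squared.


||u||_{H^1}^2 = 8889/10

The H^1 norm (squared) on an interval (0, L) is
  ||u||_{H^1}^2 = ∫_0^L u(x)^2 dx + ∫_0^L u'(x)^2 dx.
Compute u'(x) = 6*x + 1.
Then u(x)^2 = 9*x**4 + 6*x**3 - 5*x**2 - 2*x + 1 and u'(x)^2 = 36*x**2 + 12*x + 1.
Integrate each monomial from 0 to 3 using ∫_0^3 c·x^n dx = c·3^(n+1)/(n+1):
  ∫_0^3 u(x)^2 dx = ∫_0^3 (9*x^4 + 6*x^3 - 5*x^2 - 2*x + 1) dx. Term by term:
    ∫_0^3 9*x^4 dx = 2187/5;  ∫_0^3 6*x^3 dx = 243/2;  ∫_0^3 -5*x^2 dx = -45;
    ∫_0^3 -2*x dx = -9;  ∫_0^3 1 dx = 3.
  Sum: 2187/5 + 243/2 − 45 − 9 + 3 = 5079/10.
  ∫_0^3 u'(x)^2 dx = ∫_0^3 (36*x^2 + 12*x + 1) dx. Term by term:
    ∫_0^3 36*x^2 dx = 324;  ∫_0^3 12*x dx = 54;  ∫_0^3 1 dx = 3.
  Sum: 324 + 54 + 3 = 381.
Adding: ||u||_{H^1}^2 = 5079/10 + 381 = 8889/10.


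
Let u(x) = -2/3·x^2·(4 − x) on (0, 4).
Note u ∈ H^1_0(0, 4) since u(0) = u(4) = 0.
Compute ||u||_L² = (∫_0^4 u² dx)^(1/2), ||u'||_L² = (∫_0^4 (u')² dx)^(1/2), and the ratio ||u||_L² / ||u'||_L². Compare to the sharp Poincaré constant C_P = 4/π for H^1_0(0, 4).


||u||_L² / ||u'||_L² = 2*sqrt(14)/7 < C_P = 4/π.

u(x) = -2/3·x^2·(4 − x), so u'(x) = 2*x*(3*x - 8)/3.
u(x) = -2/3·x^2·(4 − x) vanishes at x = 0 and x = 4, so u ∈ H^1_0(0, 4). Differentiate via the product rule and integrate the resulting polynomials term by term.
  ∫_0^4 u² dx = ∫_0^4 (4*x^6/9 - 32*x^5/9 + 64*x^4/9) dx. Term by term:
    ∫_0^4 4*x^6/9 dx = 65536/63;  ∫_0^4 -32*x^5/9 dx = -65536/27;  ∫_0^4 64*x^4/9 dx = 65536/45.
  Sum: 65536/63 − 65536/27 + 65536/45 = 65536/945.
  ∫_0^4 (u')² dx = ∫_0^4 (4*x^4 - 64*x^3/3 + 256*x^2/9) dx. Term by term:
    ∫_0^4 4*x^4 dx = 4096/5;  ∫_0^4 -64*x^3/3 dx = -4096/3;  ∫_0^4 256*x^2/9 dx = 16384/27.
  Sum: 4096/5 − 4096/3 + 16384/27 = 8192/135.
∫_0^4 u² dx = 65536/945, so ||u||_L² = 256*sqrt(105)/315.
∫_0^4 (u')² dx = 8192/135, so ||u'||_L² = 64*sqrt(30)/45.
Ratio ||u||_L² / ||u'||_L² = 2*sqrt(14)/7.
Sharp Poincaré constant on H^1_0(0, 4) is C_P = L/π = 4/π, achieved by sin(π/4·x).
A polynomial bump cannot attain the sharp Poincaré constant (only the first sine eigenfunction does), so the ratio is strictly less than C_P, consistent with ||u||_L² ≤ C_P ||u'||_L².


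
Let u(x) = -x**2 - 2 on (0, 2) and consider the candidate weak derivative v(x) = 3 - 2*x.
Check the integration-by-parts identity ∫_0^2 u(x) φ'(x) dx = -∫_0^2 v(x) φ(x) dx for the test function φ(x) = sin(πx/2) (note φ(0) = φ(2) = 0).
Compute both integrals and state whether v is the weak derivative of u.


LHS = 8/π, RHS = -4/π. No, v is not the weak derivative of u.

u(x) = -x**2 - 2, classical derivative u'(x) = -2*x.
φ(x) = sin(πx/2), so φ'(x) = π*cos(π*x/2)/2.
Note φ(0) = φ(2) = 0, so the boundary term u·φ vanishes.
LHS = ∫_0^2 u(x) φ'(x) dx = ∫_0^2 (-π*x^2*cos(π*x/2)/2 - π*cos(π*x/2)) dx. Term by term:
  ∫_0^2 -π*cos(π*x/2) dx = 0;  ∫_0^2 -π*x^2*cos(π*x/2)/2 dx = 8/π.
Sum: 0 + 8/π = 8/π.
So LHS = 8/π.
∫_0^2 v(x) φ(x) dx = ∫_0^2 (-2*x*sin(π*x/2) + 3*sin(π*x/2)) dx. Term by term:
  ∫_0^2 3*sin(π*x/2) dx = 12/π;  ∫_0^2 -2*x*sin(π*x/2) dx = -8/π.
Sum: 12/π − 8/π = 4/π.
So RHS = -∫_0^2 v(x) φ(x) dx = -4/π.
LHS − RHS = 12/π ≠ 0, so the identity fails.
(For a valid weak derivative the identity must hold for EVERY test function, in particular this one. The failure shows v is NOT the weak derivative of u.)
Correct weak derivative would be u'(x) = -2*x.


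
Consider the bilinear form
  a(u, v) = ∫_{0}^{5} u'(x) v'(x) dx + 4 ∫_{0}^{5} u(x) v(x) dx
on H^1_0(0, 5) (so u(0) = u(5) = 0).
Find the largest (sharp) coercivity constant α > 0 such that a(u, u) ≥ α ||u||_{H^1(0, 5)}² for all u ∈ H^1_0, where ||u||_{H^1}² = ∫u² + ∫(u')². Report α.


α = 1

Coercivity of a(·,·) on H^1_0(0, 5) means a(u, u) ≥ α ||u||_{H^1}² for every u ∈ H^1_0.
The interval has length L = 5, and Poincaré/coercivity depend only on L. Here a(u, u) = ∫(u')² + (4)·∫u².
Here c = 4 ≥ 1, so a(u,u) = ∫(u')² + c∫u² ≥ ∫(u')² + ∫u² = ||u||_{H^1}², i.e. α = 1 works. No larger α is possible: a(u,u) ≥ α||u||_{H^1}² means (1−α)∫(u')² ≥ (α−c)∫u², and for the modes u_n = sin(nπ(x−x₀)/L) (x₀ the left endpoint) one has ∫u_n²/∫(u_n')² = (L/(nπ))² → 0, so a(u_n,u_n)/||u_n||_{H^1}² → 1. Hence the optimal constant is α = 1.
Therefore α = 1.


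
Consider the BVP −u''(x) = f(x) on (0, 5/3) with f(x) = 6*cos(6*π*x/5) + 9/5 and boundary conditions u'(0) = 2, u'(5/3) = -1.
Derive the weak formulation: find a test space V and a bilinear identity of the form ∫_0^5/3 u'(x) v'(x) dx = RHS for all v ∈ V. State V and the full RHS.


V = H^1(0, 5/3) (v unrestricted at boundary; u is determined up to an additive constant); weak form: ∫_0^5/3 u'v' dx = ∫_0^5/3 (6*cos(6*π*x/5) + 9/5) v dx − v(5/3) − 2·v(0) for all v ∈ V.

Multiply both sides by a test function v and integrate from 0 to 5/3:
  ∫_0^5/3 −u''(x) v(x) dx = ∫_0^5/3 f(x) v(x) dx.
Integrate the LHS by parts once:
  ∫_0^5/3 −u'' v dx = −[u'(x) v(x)]_0^5/3 + ∫_0^5/3 u'(x) v'(x) dx.
Thus ∫_0^5/3 u'(x) v'(x) dx = ∫_0^5/3 f(x) v(x) dx + [u'(x) v(x)]_0^5/3.
Choose V so that boundary terms are either known or forced to vanish.
u has inhomogeneous Neumann u'(0) = 2, u'(5/3) = -1. [u' v]_0^5/3 = (-1)·v(5/3) − (2)·v(0) = − v(5/3) − 2·v(0). Take V = H^1(0, 5/3); boundary term becomes part of RHS.
Weak formulation: find u (satisfying any essential BC) such that ∫_0^5/3 u'(x) v'(x) dx = ∫_0^5/3 f v dx − v(5/3) − 2·v(0) for all v ∈ V (Neumann data are natural BCs: they enter the RHS as boundary terms).
Substituting f(x) = 6*cos(6*π*x/5) + 9/5, the right-hand side is ∫_0^5/3 (6*cos(6*π*x/5) + 9/5) v dx − v(5/3) − 2·v(0).
Compatibility check (pure Neumann): taking v ≡ 1 ∈ V gives 0 = ∫_0^5/3 f dx + (-1) − (2), i.e. ∫_0^5/3 f dx must equal u'(0) − u'(5/3) = 3. Indeed ∫_0^5/3 (6*cos(6*π*x/5) + 9/5) dx = 3, so the data are compatible. The solution is then unique only up to an additive constant (fix it e.g. by requiring ∫_0^5/3 u dx = 0).


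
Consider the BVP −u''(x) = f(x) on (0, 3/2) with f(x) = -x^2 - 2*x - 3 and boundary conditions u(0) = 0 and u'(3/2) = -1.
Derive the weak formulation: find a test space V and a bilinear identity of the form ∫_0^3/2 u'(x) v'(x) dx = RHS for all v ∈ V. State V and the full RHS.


V = {v ∈ H^1(0, 3/2) : v(0) = 0} (test functions vanish at x = 0 where u is specified); weak form: ∫_0^3/2 u'v' dx = ∫_0^3/2 (-x^2 - 2*x - 3) v dx − v(3/2) for all v ∈ V.

Multiply both sides by a test function v and integrate from 0 to 3/2:
  ∫_0^3/2 −u''(x) v(x) dx = ∫_0^3/2 f(x) v(x) dx.
Integrate the LHS by parts once:
  ∫_0^3/2 −u'' v dx = −[u'(x) v(x)]_0^3/2 + ∫_0^3/2 u'(x) v'(x) dx.
Thus ∫_0^3/2 u'(x) v'(x) dx = ∫_0^3/2 f(x) v(x) dx + [u'(x) v(x)]_0^3/2.
Choose V so that boundary terms are either known or forced to vanish.
Mixed BC: u(0) = 0 (Dirichlet) and u'(3/2) = -1 (Neumann). Define V = {v ∈ H^1(0, 3/2) : v(0) = 0}. Then [u' v]_0^3/2 = u'(3/2)·v(3/2) − u'(0)·0 = − v(3/2).
Weak formulation: find u (satisfying any essential BC) such that ∫_0^3/2 u'(x) v'(x) dx = ∫_0^3/2 f v dx − v(3/2) for all v ∈ V (Dirichlet at 0 absorbed into V; Neumann datum at x = 3/2 contributes the boundary term).
Substituting f(x) = -x^2 - 2*x - 3, the right-hand side is ∫_0^3/2 (-x^2 - 2*x - 3) v dx − v(3/2).


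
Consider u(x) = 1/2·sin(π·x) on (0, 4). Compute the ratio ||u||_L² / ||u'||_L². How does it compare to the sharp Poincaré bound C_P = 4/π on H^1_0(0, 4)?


||u||_L² / ||u'||_L² = 1/π < C_P = 4/π.

u(x) = 1/2·sin(π·x), so u'(x) = π*cos(π*x)/2.
Writing u(x) = A·sin(kπx/L) with A = 1/2 and k = 4, use ∫_0^L sin²(kπx/L) dx = L/2 and ∫_0^L cos²(kπx/L) dx = L/2.
u² = 1/4·sin²(π·x) and (u')² = π^2/4·cos²(π·x), and each of sin², cos² integrates to L/2 = 2 over (0, 4).
∫_0^4 u² dx = 1/2, so ||u||_L² = sqrt(2)/2.
∫_0^4 (u')² dx = π^2/2, so ||u'||_L² = sqrt(2)*π/2.
Ratio ||u||_L² / ||u'||_L² = 1/π.
Sharp Poincaré constant on H^1_0(0, 4) is C_P = L/π = 4/π, achieved by sin(π/4·x).
This is the k = 4 harmonic; the ratio L/(kπ) is strictly less than C_P = L/π, consistent with the sharp inequality ||u||_L² ≤ C_P ||u'||_L².


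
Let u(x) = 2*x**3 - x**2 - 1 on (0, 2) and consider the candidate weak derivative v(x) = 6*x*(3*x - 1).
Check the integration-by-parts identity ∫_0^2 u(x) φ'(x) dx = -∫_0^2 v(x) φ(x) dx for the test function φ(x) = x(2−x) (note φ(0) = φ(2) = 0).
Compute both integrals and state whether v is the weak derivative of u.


LHS = -104/15, RHS = -104/5. No, v is not the weak derivative of u.

u(x) = 2*x**3 - x**2 - 1, classical derivative u'(x) = 6*x**2 - 2*x.
φ(x) = x(2−x), so φ'(x) = 2 - 2*x.
Note φ(0) = φ(2) = 0, so the boundary term u·φ vanishes.
LHS = ∫_0^2 u(x) φ'(x) dx = ∫_0^2 (-4*x^4 + 6*x^3 - 2*x^2 + 2*x - 2) dx. Term by term:
  ∫_0^2 -4*x^4 dx = -128/5;  ∫_0^2 6*x^3 dx = 24;  ∫_0^2 -2*x^2 dx = -16/3;
  ∫_0^2 2*x dx = 4;  ∫_0^2 -2 dx = -4.
Sum: -128/5 + 24 − 16/3 + 4 − 4 = -104/15.
So LHS = -104/15.
∫_0^2 v(x) φ(x) dx = ∫_0^2 (-18*x^4 + 42*x^3 - 12*x^2) dx. Term by term:
  ∫_0^2 -18*x^4 dx = -576/5;  ∫_0^2 42*x^3 dx = 168;  ∫_0^2 -12*x^2 dx = -32.
Sum: -576/5 + 168 − 32 = 104/5.
So RHS = -∫_0^2 v(x) φ(x) dx = -104/5.
LHS − RHS = 208/15 ≠ 0, so the identity fails.
(For a valid weak derivative the identity must hold for EVERY test function, in particular this one. The failure shows v is NOT the weak derivative of u.)
Correct weak derivative would be u'(x) = 6*x**2 - 2*x.


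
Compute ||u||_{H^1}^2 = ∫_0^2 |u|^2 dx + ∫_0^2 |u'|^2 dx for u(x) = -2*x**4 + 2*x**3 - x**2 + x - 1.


||u||_{H^1}^2 = 167032/315

The H^1 norm (squared) on an interval (0, L) is
  ||u||_{H^1}^2 = ∫_0^L u(x)^2 dx + ∫_0^L u'(x)^2 dx.
Compute u'(x) = -8*x**3 + 6*x**2 - 2*x + 1.
Then u(x)^2 = 4*x**8 - 8*x**7 + 8*x**6 - 8*x**5 + 9*x**4 - 6*x**3 + 3*x**2 - 2*x + 1 and u'(x)^2 = 64*x**6 - 96*x**5 + 68*x**4 - 40*x**3 + 16*x**2 - 4*x + 1.
Integrate each monomial from 0 to 2 using ∫_0^2 c·x^n dx = c·2^(n+1)/(n+1):
  ∫_0^2 u(x)^2 dx = ∫_0^2 (4*x^8 - 8*x^7 + 8*x^6 - 8*x^5 + 9*x^4 - 6*x^3 + 3*x^2 - 2*x + 1) dx. Term by term:
    ∫_0^2 4*x^8 dx = 2048/9;  ∫_0^2 -8*x^7 dx = -256;  ∫_0^2 8*x^6 dx = 1024/7;
    ∫_0^2 -8*x^5 dx = -256/3;  ∫_0^2 9*x^4 dx = 288/5;  ∫_0^2 -6*x^3 dx = -24;
    ∫_0^2 3*x^2 dx = 8;  ∫_0^2 -2*x dx = -4;  ∫_0^2 1 dx = 2.
  Sum: 2048/9 − 256 + 1024/7 − 256/3 + 288/5 − 24 + 8 − 4 + 2 = 22714/315.
  ∫_0^2 u'(x)^2 dx = ∫_0^2 (64*x^6 - 96*x^5 + 68*x^4 - 40*x^3 + 16*x^2 - 4*x + 1) dx. Term by term:
    ∫_0^2 64*x^6 dx = 8192/7;  ∫_0^2 -96*x^5 dx = -1024;  ∫_0^2 68*x^4 dx = 2176/5;
    ∫_0^2 -40*x^3 dx = -160;  ∫_0^2 16*x^2 dx = 128/3;  ∫_0^2 -4*x dx = -8;
    ∫_0^2 1 dx = 2.
  Sum: 8192/7 − 1024 + 2176/5 − 160 + 128/3 − 8 + 2 = 48106/105.
Adding: ||u||_{H^1}^2 = 22714/315 + 48106/105 = 167032/315.


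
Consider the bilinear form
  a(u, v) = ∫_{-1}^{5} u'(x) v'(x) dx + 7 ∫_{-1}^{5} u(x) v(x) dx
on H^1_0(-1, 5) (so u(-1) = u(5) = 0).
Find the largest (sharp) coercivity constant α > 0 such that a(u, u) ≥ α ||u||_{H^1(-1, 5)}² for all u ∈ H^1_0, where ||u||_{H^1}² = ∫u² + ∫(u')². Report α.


α = 1

Coercivity of a(·,·) on H^1_0(-1, 5) means a(u, u) ≥ α ||u||_{H^1}² for every u ∈ H^1_0.
The interval has length L = 6, and Poincaré/coercivity depend only on L. Here a(u, u) = ∫(u')² + (7)·∫u².
Here c = 7 ≥ 1, so a(u,u) = ∫(u')² + c∫u² ≥ ∫(u')² + ∫u² = ||u||_{H^1}², i.e. α = 1 works. No larger α is possible: a(u,u) ≥ α||u||_{H^1}² means (1−α)∫(u')² ≥ (α−c)∫u², and for the modes u_n = sin(nπ(x−x₀)/L) (x₀ the left endpoint) one has ∫u_n²/∫(u_n')² = (L/(nπ))² → 0, so a(u_n,u_n)/||u_n||_{H^1}² → 1. Hence the optimal constant is α = 1.
Therefore α = 1.


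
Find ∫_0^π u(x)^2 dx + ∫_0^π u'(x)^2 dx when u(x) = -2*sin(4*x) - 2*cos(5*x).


||u||_{H^1(0,π)}^2 = -1664/9 + 86*π

u'(x) = 10*sin(5*x) - 8*cos(4*x).
Expand u² and (u')² and integrate term by term on (0, π), using: for integers n ≥ 1, ∫_0^π sin²(nx) dx = ∫_0^π cos²(nx) dx = π/2; for n ≠ n', ∫_0^π sin(nx)sin(n'x) dx = ∫_0^π cos(nx)cos(n'x) dx = 0; and by product-to-sum, ∫_0^π sin(nx)cos(n'x) dx = ½∫_0^π [sin((n+n')x) + sin((n−n')x)] dx, which is 0 when n+n' is even and 2n/(n²−n'²) when n+n' is odd (it need not vanish on (0, π)).
  u² squared terms: (-2)²·∫cos(5x)² dx = 4·π/2 = 2*π;  (-2)²·∫sin(4x)² dx = 4·π/2 = 2*π.
  u² cross terms: 2·(-2)·(-2)·∫cos(5x)·sin(4x) dx = 8·(-8/9) = -64/9.
  So ∫_0^π u² dx = 2*π + 2*π − 64/9 = -64/9 + 4*π.
  (u')² squared terms: (-8)²·∫cos(4x)² dx = 64·π/2 = 32*π;  (10)²·∫sin(5x)² dx = 100·π/2 = 50*π.
  (u')² cross terms: 2·(-8)·(10)·∫cos(4x)·sin(5x) dx = -160·(10/9) = -1600/9.
  So ∫_0^π (u')² dx = 32*π + 50*π − 1600/9 = -1600/9 + 82*π.
||u||_{H^1}^2 = (-64/9 + 4*π) + (-1600/9 + 82*π) = -1664/9 + 86*π.


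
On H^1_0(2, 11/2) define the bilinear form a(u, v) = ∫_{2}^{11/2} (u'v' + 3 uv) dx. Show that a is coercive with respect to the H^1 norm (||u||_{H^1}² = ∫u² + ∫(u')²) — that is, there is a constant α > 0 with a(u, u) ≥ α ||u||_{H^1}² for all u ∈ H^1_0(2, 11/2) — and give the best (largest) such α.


α = 1

Coercivity of a(·,·) on H^1_0(2, 11/2) means a(u, u) ≥ α ||u||_{H^1}² for every u ∈ H^1_0.
The interval has length L = 7/2, and Poincaré/coercivity depend only on L. Here a(u, u) = ∫(u')² + (3)·∫u².
Here c = 3 ≥ 1, so a(u,u) = ∫(u')² + c∫u² ≥ ∫(u')² + ∫u² = ||u||_{H^1}², i.e. α = 1 works. No larger α is possible: a(u,u) ≥ α||u||_{H^1}² means (1−α)∫(u')² ≥ (α−c)∫u², and for the modes u_n = sin(nπ(x−x₀)/L) (x₀ the left endpoint) one has ∫u_n²/∫(u_n')² = (L/(nπ))² → 0, so a(u_n,u_n)/||u_n||_{H^1}² → 1. Hence the optimal constant is α = 1.
Therefore α = 1.


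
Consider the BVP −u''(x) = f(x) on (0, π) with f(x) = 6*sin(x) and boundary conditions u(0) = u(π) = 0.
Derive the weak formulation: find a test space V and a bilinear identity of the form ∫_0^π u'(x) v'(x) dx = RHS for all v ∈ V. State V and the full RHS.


V = H^1_0(0, π) (so v(0) = v(π) = 0); weak form: ∫_0^π u'v' dx = ∫_0^π (6*sin(x)) v dx for all v ∈ V.

Multiply both sides by a test function v and integrate from 0 to π:
  ∫_0^π −u''(x) v(x) dx = ∫_0^π f(x) v(x) dx.
Integrate the LHS by parts once:
  ∫_0^π −u'' v dx = −[u'(x) v(x)]_0^π + ∫_0^π u'(x) v'(x) dx.
Thus ∫_0^π u'(x) v'(x) dx = ∫_0^π f(x) v(x) dx + [u'(x) v(x)]_0^π.
Choose V so that boundary terms are either known or forced to vanish.
u is Dirichlet: u(0) = u(π) = 0. Let V = H^1_0(0, π); then v(0) = v(π) = 0, and [u' v]_0^π = 0.
Weak formulation: find u (satisfying any essential BC) such that ∫_0^π u'(x) v'(x) dx = ∫_0^π f v dx for all v ∈ V.
Substituting f(x) = 6*sin(x), the right-hand side is ∫_0^π (6*sin(x)) v dx.


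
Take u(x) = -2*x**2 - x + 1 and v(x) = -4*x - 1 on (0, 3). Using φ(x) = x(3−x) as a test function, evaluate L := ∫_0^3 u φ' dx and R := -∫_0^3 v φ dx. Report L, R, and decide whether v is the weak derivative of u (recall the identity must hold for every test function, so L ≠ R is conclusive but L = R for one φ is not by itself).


LHS = 63/2, RHS = 63/2. Yes, v = u' weakly.

u(x) = -2*x**2 - x + 1, classical derivative u'(x) = -4*x - 1.
φ(x) = x(3−x), so φ'(x) = 3 - 2*x.
Note φ(0) = φ(3) = 0, so the boundary term u·φ vanishes.
LHS = ∫_0^3 u(x) φ'(x) dx = ∫_0^3 (4*x^3 - 4*x^2 - 5*x + 3) dx. Term by term:
  ∫_0^3 4*x^3 dx = 81;  ∫_0^3 -4*x^2 dx = -36;  ∫_0^3 -5*x dx = -45/2;
  ∫_0^3 3 dx = 9.
Sum: 81 − 36 − 45/2 + 9 = 63/2.
So LHS = 63/2.
∫_0^3 v(x) φ(x) dx = ∫_0^3 (4*x^3 - 11*x^2 - 3*x) dx. Term by term:
  ∫_0^3 4*x^3 dx = 81;  ∫_0^3 -11*x^2 dx = -99;  ∫_0^3 -3*x dx = -27/2.
Sum: 81 − 99 − 27/2 = -63/2.
So RHS = -∫_0^3 v(x) φ(x) dx = 63/2.
LHS = RHS, so the identity holds for this test φ.
Moreover u is smooth here and v(x) = u'(x) = -4*x - 1 pointwise, so the identity holds for every test function. Hence v is the weak derivative of u.


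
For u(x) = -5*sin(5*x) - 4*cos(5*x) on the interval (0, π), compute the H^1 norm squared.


||u||_{H^1(0,π)}^2 = 533*π

u'(x) = 20*sin(5*x) - 25*cos(5*x).
Expand u² and (u')² and integrate term by term on (0, π), using: for integers n ≥ 1, ∫_0^π sin²(nx) dx = ∫_0^π cos²(nx) dx = π/2; for n ≠ n', ∫_0^π sin(nx)sin(n'x) dx = ∫_0^π cos(nx)cos(n'x) dx = 0; and by product-to-sum, ∫_0^π sin(nx)cos(n'x) dx = ½∫_0^π [sin((n+n')x) + sin((n−n')x)] dx, which is 0 when n+n' is even and 2n/(n²−n'²) when n+n' is odd (it need not vanish on (0, π)).
  u² squared terms: (-5)²·∫sin(5x)² dx = 25·π/2 = 25*π/2;  (-4)²·∫cos(5x)² dx = 16·π/2 = 8*π.
  u² cross terms: 2·(-5)·(-4)·∫sin(5x)·cos(5x) dx = 40·(0) = 0.
  So ∫_0^π u² dx = 25*π/2 + 8*π + 0 = 41*π/2.
  (u')² squared terms: (-25)²·∫cos(5x)² dx = 625·π/2 = 625*π/2;  (20)²·∫sin(5x)² dx = 400·π/2 = 200*π.
  (u')² cross terms: 2·(-25)·(20)·∫cos(5x)·sin(5x) dx = -1000·(0) = 0.
  So ∫_0^π (u')² dx = 625*π/2 + 200*π + 0 = 1025*π/2.
||u||_{H^1}^2 = (41*π/2) + (1025*π/2) = 533*π.


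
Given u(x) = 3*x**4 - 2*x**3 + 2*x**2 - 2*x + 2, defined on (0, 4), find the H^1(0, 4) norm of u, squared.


||u||_{H^1}^2 = 15823648/35

The H^1 norm (squared) on an interval (0, L) is
  ||u||_{H^1}^2 = ∫_0^L u(x)^2 dx + ∫_0^L u'(x)^2 dx.
Compute u'(x) = 12*x**3 - 6*x**2 + 4*x - 2.
Then u(x)^2 = 9*x**8 - 12*x**7 + 16*x**6 - 20*x**5 + 24*x**4 - 16*x**3 + 12*x**2 - 8*x + 4 and u'(x)^2 = 144*x**6 - 144*x**5 + 132*x**4 - 96*x**3 + 40*x**2 - 16*x + 4.
Integrate each monomial from 0 to 4 using ∫_0^4 c·x^n dx = c·4^(n+1)/(n+1):
  ∫_0^4 u(x)^2 dx = ∫_0^4 (9*x^8 - 12*x^7 + 16*x^6 - 20*x^5 + 24*x^4 - 16*x^3 + 12*x^2 - 8*x + 4) dx. Term by term:
    ∫_0^4 9*x^8 dx = 262144;  ∫_0^4 -12*x^7 dx = -98304;  ∫_0^4 16*x^6 dx = 262144/7;
    ∫_0^4 -20*x^5 dx = -40960/3;  ∫_0^4 24*x^4 dx = 24576/5;  ∫_0^4 -16*x^3 dx = -1024;
    ∫_0^4 12*x^2 dx = 256;  ∫_0^4 -8*x dx = -64;  ∫_0^4 4 dx = 16.
  Sum: 262144 − 98304 + 262144/7 − 40960/3 + 24576/5 − 1024 + 256 − 64 + 16 = 20132176/105.
  ∫_0^4 u'(x)^2 dx = ∫_0^4 (144*x^6 - 144*x^5 + 132*x^4 - 96*x^3 + 40*x^2 - 16*x + 4) dx. Term by term:
    ∫_0^4 144*x^6 dx = 2359296/7;  ∫_0^4 -144*x^5 dx = -98304;  ∫_0^4 132*x^4 dx = 135168/5;
    ∫_0^4 -96*x^3 dx = -6144;  ∫_0^4 40*x^2 dx = 2560/3;  ∫_0^4 -16*x dx = -128;
    ∫_0^4 4 dx = 16.
  Sum: 2359296/7 − 98304 + 135168/5 − 6144 + 2560/3 − 128 + 16 = 27338768/105.
Adding: ||u||_{H^1}^2 = 20132176/105 + 27338768/105 = 15823648/35.


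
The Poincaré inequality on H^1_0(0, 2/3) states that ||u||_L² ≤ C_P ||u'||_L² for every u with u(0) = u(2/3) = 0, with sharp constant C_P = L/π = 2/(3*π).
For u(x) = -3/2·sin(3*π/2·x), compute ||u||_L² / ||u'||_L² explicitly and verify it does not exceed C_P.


||u||_L² / ||u'||_L² = 2/(3*π) = C_P.

u(x) = -3/2·sin(3*π/2·x), so u'(x) = -9*π*cos(3*π*x/2)/4.
Writing u(x) = A·sin(kπx/L) with A = -3/2 and k = 1, use ∫_0^L sin²(kπx/L) dx = L/2 and ∫_0^L cos²(kπx/L) dx = L/2.
u² = 9/4·sin²(3*π/2·x) and (u')² = 81*π^2/16·cos²(3*π/2·x), and each of sin², cos² integrates to L/2 = 1/3 over (0, 2/3).
∫_0^2/3 u² dx = 3/4, so ||u||_L² = sqrt(3)/2.
∫_0^2/3 (u')² dx = 27*π^2/16, so ||u'||_L² = 3*sqrt(3)*π/4.
Ratio ||u||_L² / ||u'||_L² = 2/(3*π).
Sharp Poincaré constant on H^1_0(0, 2/3) is C_P = L/π = 2/(3*π), achieved by sin(3*π/2·x).
This is the k = 1 eigenfunction (up to amplitude), so the ratio equals the sharp Poincaré constant exactly.


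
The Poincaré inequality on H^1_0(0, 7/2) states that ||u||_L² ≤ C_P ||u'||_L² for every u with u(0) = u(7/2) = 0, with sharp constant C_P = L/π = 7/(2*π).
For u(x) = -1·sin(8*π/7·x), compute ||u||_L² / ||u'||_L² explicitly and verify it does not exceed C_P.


||u||_L² / ||u'||_L² = 7/(8*π) < C_P = 7/(2*π).

u(x) = -1·sin(8*π/7·x), so u'(x) = -8*π*cos(8*π*x/7)/7.
Writing u(x) = A·sin(kπx/L) with A = -1 and k = 4, use ∫_0^L sin²(kπx/L) dx = L/2 and ∫_0^L cos²(kπx/L) dx = L/2.
u² = 1·sin²(8*π/7·x) and (u')² = 64*π^2/49·cos²(8*π/7·x), and each of sin², cos² integrates to L/2 = 7/4 over (0, 7/2).
∫_0^7/2 u² dx = 7/4, so ||u||_L² = sqrt(7)/2.
∫_0^7/2 (u')² dx = 16*π^2/7, so ||u'||_L² = 4*sqrt(7)*π/7.
Ratio ||u||_L² / ||u'||_L² = 7/(8*π).
Sharp Poincaré constant on H^1_0(0, 7/2) is C_P = L/π = 7/(2*π), achieved by sin(2*π/7·x).
This is the k = 4 harmonic; the ratio L/(kπ) is strictly less than C_P = L/π, consistent with the sharp inequality ||u||_L² ≤ C_P ||u'||_L².


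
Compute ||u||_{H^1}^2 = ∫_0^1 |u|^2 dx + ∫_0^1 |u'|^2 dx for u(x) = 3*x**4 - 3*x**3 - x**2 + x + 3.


||u||_{H^1}^2 = 577/60

The H^1 norm (squared) on an interval (0, L) is
  ||u||_{H^1}^2 = ∫_0^L u(x)^2 dx + ∫_0^L u'(x)^2 dx.
Compute u'(x) = 12*x**3 - 9*x**2 - 2*x + 1.
Then u(x)^2 = 9*x**8 - 18*x**7 + 3*x**6 + 12*x**5 + 13*x**4 - 20*x**3 - 5*x**2 + 6*x + 9 and u'(x)^2 = 144*x**6 - 216*x**5 + 33*x**4 + 60*x**3 - 14*x**2 - 4*x + 1.
Integrate each monomial from 0 to 1 using ∫_0^1 c·x^n dx = c·1^(n+1)/(n+1):
  ∫_0^1 u(x)^2 dx = ∫_0^1 (9*x^8 - 18*x^7 + 3*x^6 + 12*x^5 + 13*x^4 - 20*x^3 - 5*x^2 + 6*x + 9) dx. Term by term:
    ∫_0^1 9*x^8 dx = 1;  ∫_0^1 -18*x^7 dx = -9/4;  ∫_0^1 3*x^6 dx = 3/7;
    ∫_0^1 12*x^5 dx = 2;  ∫_0^1 13*x^4 dx = 13/5;  ∫_0^1 -20*x^3 dx = -5;
    ∫_0^1 -5*x^2 dx = -5/3;  ∫_0^1 6*x dx = 3;  ∫_0^1 9 dx = 9.
  Sum: 1 − 9/4 + 3/7 + 2 + 13/5 − 5 − 5/3 + 3 + 9 = 3827/420.
  ∫_0^1 u'(x)^2 dx = ∫_0^1 (144*x^6 - 216*x^5 + 33*x^4 + 60*x^3 - 14*x^2 - 4*x + 1) dx. Term by term:
    ∫_0^1 144*x^6 dx = 144/7;  ∫_0^1 -216*x^5 dx = -36;  ∫_0^1 33*x^4 dx = 33/5;
    ∫_0^1 60*x^3 dx = 15;  ∫_0^1 -14*x^2 dx = -14/3;  ∫_0^1 -4*x dx = -2;
    ∫_0^1 1 dx = 1.
  Sum: 144/7 − 36 + 33/5 + 15 − 14/3 − 2 + 1 = 53/105.
Adding: ||u||_{H^1}^2 = 3827/420 + 53/105 = 577/60.


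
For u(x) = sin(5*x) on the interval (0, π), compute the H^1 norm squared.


||u||_{H^1(0,π)}^2 = 13*π

u'(x) = 5*cos(5*x).
Expand u² and (u')² and integrate term by term on (0, π), using: for integers n ≥ 1, ∫_0^π sin²(nx) dx = ∫_0^π cos²(nx) dx = π/2; for n ≠ n', ∫_0^π sin(nx)sin(n'x) dx = ∫_0^π cos(nx)cos(n'x) dx = 0; and by product-to-sum, ∫_0^π sin(nx)cos(n'x) dx = ½∫_0^π [sin((n+n')x) + sin((n−n')x)] dx, which is 0 when n+n' is even and 2n/(n²−n'²) when n+n' is odd (it need not vanish on (0, π)).
  u² squared terms: (1)²·∫sin(5x)² dx = 1·π/2 = π/2.
  So ∫_0^π u² dx = π/2.
  (u')² squared terms: (5)²·∫cos(5x)² dx = 25·π/2 = 25*π/2.
  So ∫_0^π (u')² dx = 25*π/2.
||u||_{H^1}^2 = (π/2) + (25*π/2) = 13*π.


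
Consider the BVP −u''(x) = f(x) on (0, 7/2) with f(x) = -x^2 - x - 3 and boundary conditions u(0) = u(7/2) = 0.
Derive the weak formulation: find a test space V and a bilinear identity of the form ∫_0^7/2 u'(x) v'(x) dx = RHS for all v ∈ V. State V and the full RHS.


V = H^1_0(0, 7/2) (so v(0) = v(7/2) = 0); weak form: ∫_0^7/2 u'v' dx = ∫_0^7/2 (-x^2 - x - 3) v dx for all v ∈ V.

Multiply both sides by a test function v and integrate from 0 to 7/2:
  ∫_0^7/2 −u''(x) v(x) dx = ∫_0^7/2 f(x) v(x) dx.
Integrate the LHS by parts once:
  ∫_0^7/2 −u'' v dx = −[u'(x) v(x)]_0^7/2 + ∫_0^7/2 u'(x) v'(x) dx.
Thus ∫_0^7/2 u'(x) v'(x) dx = ∫_0^7/2 f(x) v(x) dx + [u'(x) v(x)]_0^7/2.
Choose V so that boundary terms are either known or forced to vanish.
u is Dirichlet: u(0) = u(7/2) = 0. Let V = H^1_0(0, 7/2); then v(0) = v(7/2) = 0, and [u' v]_0^7/2 = 0.
Weak formulation: find u (satisfying any essential BC) such that ∫_0^7/2 u'(x) v'(x) dx = ∫_0^7/2 f v dx for all v ∈ V.
Substituting f(x) = -x^2 - x - 3, the right-hand side is ∫_0^7/2 (-x^2 - x - 3) v dx.


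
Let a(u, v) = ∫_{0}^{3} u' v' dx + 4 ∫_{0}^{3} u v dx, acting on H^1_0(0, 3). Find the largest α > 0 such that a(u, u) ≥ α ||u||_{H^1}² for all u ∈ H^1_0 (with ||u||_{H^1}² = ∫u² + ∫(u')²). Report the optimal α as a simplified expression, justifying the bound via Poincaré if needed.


α = 1

Coercivity of a(·,·) on H^1_0(0, 3) means a(u, u) ≥ α ||u||_{H^1}² for every u ∈ H^1_0.
The interval has length L = 3, and Poincaré/coercivity depend only on L. Here a(u, u) = ∫(u')² + (4)·∫u².
Here c = 4 ≥ 1, so a(u,u) = ∫(u')² + c∫u² ≥ ∫(u')² + ∫u² = ||u||_{H^1}², i.e. α = 1 works. No larger α is possible: a(u,u) ≥ α||u||_{H^1}² means (1−α)∫(u')² ≥ (α−c)∫u², and for the modes u_n = sin(nπ(x−x₀)/L) (x₀ the left endpoint) one has ∫u_n²/∫(u_n')² = (L/(nπ))² → 0, so a(u_n,u_n)/||u_n||_{H^1}² → 1. Hence the optimal constant is α = 1.
Therefore α = 1.


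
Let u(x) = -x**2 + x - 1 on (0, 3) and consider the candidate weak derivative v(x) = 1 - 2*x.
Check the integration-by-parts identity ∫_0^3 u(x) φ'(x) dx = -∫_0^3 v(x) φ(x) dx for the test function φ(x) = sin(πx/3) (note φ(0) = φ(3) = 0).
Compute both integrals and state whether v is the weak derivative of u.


LHS = 12/π, RHS = 12/π. Yes, v = u' weakly.

u(x) = -x**2 + x - 1, classical derivative u'(x) = 1 - 2*x.
φ(x) = sin(πx/3), so φ'(x) = π*cos(π*x/3)/3.
Note φ(0) = φ(3) = 0, so the boundary term u·φ vanishes.
LHS = ∫_0^3 u(x) φ'(x) dx = ∫_0^3 (-π*x^2*cos(π*x/3)/3 + π*x*cos(π*x/3)/3 - π*cos(π*x/3)/3) dx. Term by term:
  ∫_0^3 -π*cos(π*x/3)/3 dx = 0;  ∫_0^3 -π*x^2*cos(π*x/3)/3 dx = 18/π;  ∫_0^3 π*x*cos(π*x/3)/3 dx = -6/π.
Sum: 0 + 18/π − 6/π = 12/π.
So LHS = 12/π.
∫_0^3 v(x) φ(x) dx = ∫_0^3 (-2*x*sin(π*x/3) + sin(π*x/3)) dx. Term by term:
  ∫_0^3 -2*x*sin(π*x/3) dx = -18/π;  ∫_0^3 sin(π*x/3) dx = 6/π.
Sum: -18/π + 6/π = -12/π.
So RHS = -∫_0^3 v(x) φ(x) dx = 12/π.
LHS = RHS, so the identity holds for this test φ.
Moreover u is smooth here and v(x) = u'(x) = 1 - 2*x pointwise, so the identity holds for every test function. Hence v is the weak derivative of u.


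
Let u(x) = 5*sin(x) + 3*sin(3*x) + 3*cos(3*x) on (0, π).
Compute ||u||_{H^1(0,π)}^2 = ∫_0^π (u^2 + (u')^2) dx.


||u||_{H^1(0,π)}^2 = 115*π

u'(x) = -9*sin(3*x) + 5*cos(x) + 9*cos(3*x).
Expand u² and (u')² and integrate term by term on (0, π), using: for integers n ≥ 1, ∫_0^π sin²(nx) dx = ∫_0^π cos²(nx) dx = π/2; for n ≠ n', ∫_0^π sin(nx)sin(n'x) dx = ∫_0^π cos(nx)cos(n'x) dx = 0; and by product-to-sum, ∫_0^π sin(nx)cos(n'x) dx = ½∫_0^π [sin((n+n')x) + sin((n−n')x)] dx, which is 0 when n+n' is even and 2n/(n²−n'²) when n+n' is odd (it need not vanish on (0, π)).
  u² squared terms: (3)²·∫cos(3x)² dx = 9·π/2 = 9*π/2;  (3)²·∫sin(3x)² dx = 9·π/2 = 9*π/2;  (5)²·∫sin(x)² dx = 25·π/2 = 25*π/2.
  u² cross terms: 2·(3)·(3)·∫cos(3x)·sin(3x) dx = 18·(0) = 0;  2·(3)·(5)·∫cos(3x)·sin(x) dx = 30·(0) = 0;  2·(3)·(5)·∫sin(3x)·sin(x) dx = 30·(0) = 0.
  So ∫_0^π u² dx = 9*π/2 + 9*π/2 + 25*π/2 + 0 + 0 + 0 = 43*π/2.
  (u')² squared terms: (-9)²·∫sin(3x)² dx = 81·π/2 = 81*π/2;  (5)²·∫cos(x)² dx = 25·π/2 = 25*π/2;  (9)²·∫cos(3x)² dx = 81·π/2 = 81*π/2.
  (u')² cross terms: 2·(-9)·(5)·∫sin(3x)·cos(x) dx = -90·(0) = 0;  2·(-9)·(9)·∫sin(3x)·cos(3x) dx = -162·(0) = 0;  2·(5)·(9)·∫cos(x)·cos(3x) dx = 90·(0) = 0.
  So ∫_0^π (u')² dx = 81*π/2 + 25*π/2 + 81*π/2 + 0 + 0 + 0 = 187*π/2.
||u||_{H^1}^2 = (43*π/2) + (187*π/2) = 115*π.


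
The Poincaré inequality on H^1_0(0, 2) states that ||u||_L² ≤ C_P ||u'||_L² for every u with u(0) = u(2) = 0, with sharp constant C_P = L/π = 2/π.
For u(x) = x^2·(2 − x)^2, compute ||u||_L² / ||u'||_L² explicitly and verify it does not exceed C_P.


||u||_L² / ||u'||_L² = sqrt(3)/3 < C_P = 2/π.

u(x) = x^2·(2 − x)^2, so u'(x) = 4*x*(x - 2)*(x - 1).
u(x) = x^2·(2 − x)^2 vanishes at x = 0 and x = 2, so u ∈ H^1_0(0, 2). Differentiate via the product rule and integrate the resulting polynomials term by term.
  ∫_0^2 u² dx = ∫_0^2 (x^8 - 8*x^7 + 24*x^6 - 32*x^5 + 16*x^4) dx. Term by term:
    ∫_0^2 x^8 dx = 512/9;  ∫_0^2 -8*x^7 dx = -256;  ∫_0^2 24*x^6 dx = 3072/7;
    ∫_0^2 -32*x^5 dx = -1024/3;  ∫_0^2 16*x^4 dx = 512/5.
  Sum: 512/9 − 256 + 3072/7 − 1024/3 + 512/5 = 256/315.
  ∫_0^2 (u')² dx = ∫_0^2 (16*x^6 - 96*x^5 + 208*x^4 - 192*x^3 + 64*x^2) dx. Term by term:
    ∫_0^2 16*x^6 dx = 2048/7;  ∫_0^2 -96*x^5 dx = -1024;  ∫_0^2 208*x^4 dx = 6656/5;
    ∫_0^2 -192*x^3 dx = -768;  ∫_0^2 64*x^2 dx = 512/3.
  Sum: 2048/7 − 1024 + 6656/5 − 768 + 512/3 = 256/105.
∫_0^2 u² dx = 256/315, so ||u||_L² = 16*sqrt(35)/105.
∫_0^2 (u')² dx = 256/105, so ||u'||_L² = 16*sqrt(105)/105.
Ratio ||u||_L² / ||u'||_L² = sqrt(3)/3.
Sharp Poincaré constant on H^1_0(0, 2) is C_P = L/π = 2/π, achieved by sin(π/2·x).
A polynomial bump cannot attain the sharp Poincaré constant (only the first sine eigenfunction does), so the ratio is strictly less than C_P, consistent with ||u||_L² ≤ C_P ||u'||_L².


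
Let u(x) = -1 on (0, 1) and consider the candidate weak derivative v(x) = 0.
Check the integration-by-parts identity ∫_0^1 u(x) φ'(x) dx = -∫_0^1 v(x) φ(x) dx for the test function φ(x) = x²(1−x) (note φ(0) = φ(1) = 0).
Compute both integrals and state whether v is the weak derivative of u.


LHS = 0, RHS = 0. Yes, v = u' weakly.

u(x) = -1, classical derivative u'(x) = 0.
φ(x) = x²(1−x), so φ'(x) = x*(2 - 3*x).
Note φ(0) = φ(1) = 0, so the boundary term u·φ vanishes.
LHS = ∫_0^1 u(x) φ'(x) dx = ∫_0^1 (3*x^2 - 2*x) dx. Term by term:
  ∫_0^1 3*x^2 dx = 1;  ∫_0^1 -2*x dx = -1.
Sum: 1 − 1 = 0.
So LHS = 0.
∫_0^1 v(x) φ(x) dx = ∫_0^1 (0) dx. Term by term:
  ∫_0^1 0 dx = 0.
So RHS = -∫_0^1 v(x) φ(x) dx = 0.
LHS = RHS, so the identity holds for this test φ.
Moreover u is smooth here and v(x) = u'(x) = 0 pointwise, so the identity holds for every test function. Hence v is the weak derivative of u.


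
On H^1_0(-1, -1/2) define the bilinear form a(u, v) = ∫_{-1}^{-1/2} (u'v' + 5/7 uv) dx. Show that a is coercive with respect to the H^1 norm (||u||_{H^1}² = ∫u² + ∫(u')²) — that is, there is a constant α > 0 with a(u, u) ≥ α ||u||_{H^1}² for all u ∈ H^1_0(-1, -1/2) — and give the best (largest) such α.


α = (5 + 28*π^2)/(7*(1 + 4*π^2))

Coercivity of a(·,·) on H^1_0(-1, -1/2) means a(u, u) ≥ α ||u||_{H^1}² for every u ∈ H^1_0.
The interval has length L = 1/2, and Poincaré/coercivity depend only on L. Here a(u, u) = ∫(u')² + (5/7)·∫u².
Here 0 < c = 5/7 < 1. The condition a(u,u) ≥ α||u||_{H^1}² reads (1−α)∫(u')² ≥ (α−c)∫u². Any admissible α is ≤ 1 (rapidly oscillating u have ∫u²/∫(u')² → 0), and α = 1 would force 0 ≥ (1−c)∫u², impossible since c < 1; so 1−α > 0. By the sharp Poincaré inequality on H^1_0 of an interval of length L, ∫(u')² ≥ (π/L)²∫u² with equality for the first sine mode sin(π(x−x₀)/L) (x₀ the left endpoint), so the inequality holds for all u iff (1−α)(π/L)² ≥ α − c, i.e. α ≤ ((π/L)² + c)/((π/L)² + 1) = (1 + c(L/π)²)/(1 + (L/π)²). With (π/L)² = 4*π^2 and c = 5/7, the largest admissible constant is α = ((π/L)² + c)/((π/L)² + 1).
Simplifying, α = (5 + 28*π^2)/(7*(1 + 4*π^2)).


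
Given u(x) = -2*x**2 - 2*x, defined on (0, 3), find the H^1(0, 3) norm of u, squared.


||u||_{H^1}^2 = 3102/5

The H^1 norm (squared) on an interval (0, L) is
  ||u||_{H^1}^2 = ∫_0^L u(x)^2 dx + ∫_0^L u'(x)^2 dx.
Compute u'(x) = -4*x - 2.
Then u(x)^2 = 4*x**4 + 8*x**3 + 4*x**2 and u'(x)^2 = 16*x**2 + 16*x + 4.
Integrate each monomial from 0 to 3 using ∫_0^3 c·x^n dx = c·3^(n+1)/(n+1):
  ∫_0^3 u(x)^2 dx = ∫_0^3 (4*x^4 + 8*x^3 + 4*x^2) dx. Term by term:
    ∫_0^3 4*x^4 dx = 972/5;  ∫_0^3 8*x^3 dx = 162;  ∫_0^3 4*x^2 dx = 36.
  Sum: 972/5 + 162 + 36 = 1962/5.
  ∫_0^3 u'(x)^2 dx = ∫_0^3 (16*x^2 + 16*x + 4) dx. Term by term:
    ∫_0^3 16*x^2 dx = 144;  ∫_0^3 16*x dx = 72;  ∫_0^3 4 dx = 12.
  Sum: 144 + 72 + 12 = 228.
Adding: ||u||_{H^1}^2 = 1962/5 + 228 = 3102/5.


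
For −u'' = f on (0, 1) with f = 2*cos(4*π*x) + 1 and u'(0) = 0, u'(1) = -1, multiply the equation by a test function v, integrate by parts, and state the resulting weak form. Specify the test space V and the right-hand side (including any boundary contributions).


V = H^1(0, 1) (v unrestricted at boundary; u is determined up to an additive constant); weak form: ∫_0^1 u'v' dx = ∫_0^1 (2*cos(4*π*x) + 1) v dx − v(1) for all v ∈ V.

Multiply both sides by a test function v and integrate from 0 to 1:
  ∫_0^1 −u''(x) v(x) dx = ∫_0^1 f(x) v(x) dx.
Integrate the LHS by parts once:
  ∫_0^1 −u'' v dx = −[u'(x) v(x)]_0^1 + ∫_0^1 u'(x) v'(x) dx.
Thus ∫_0^1 u'(x) v'(x) dx = ∫_0^1 f(x) v(x) dx + [u'(x) v(x)]_0^1.
Choose V so that boundary terms are either known or forced to vanish.
u has inhomogeneous Neumann u'(0) = 0, u'(1) = -1. [u' v]_0^1 = (-1)·v(1) − (0)·v(0) = − v(1). Take V = H^1(0, 1); boundary term becomes part of RHS.
Weak formulation: find u (satisfying any essential BC) such that ∫_0^1 u'(x) v'(x) dx = ∫_0^1 f v dx − v(1) for all v ∈ V (Neumann data are natural BCs: they enter the RHS as boundary terms).
Substituting f(x) = 2*cos(4*π*x) + 1, the right-hand side is ∫_0^1 (2*cos(4*π*x) + 1) v dx − v(1).
Compatibility check (pure Neumann): taking v ≡ 1 ∈ V gives 0 = ∫_0^1 f dx + (-1) − (0), i.e. ∫_0^1 f dx must equal u'(0) − u'(1) = 1. Indeed ∫_0^1 (2*cos(4*π*x) + 1) dx = 1, so the data are compatible. The solution is then unique only up to an additive constant (fix it e.g. by requiring ∫_0^1 u dx = 0).
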